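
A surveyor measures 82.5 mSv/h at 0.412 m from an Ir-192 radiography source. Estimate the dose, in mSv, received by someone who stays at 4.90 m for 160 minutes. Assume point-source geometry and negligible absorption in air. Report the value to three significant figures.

Using I₁d₁² = I₂d₂², rate at 4.90 m:
82.5 × (0.412/4.90)² = 82.5 × 0.007070 = 0.5833 mSv/h.
Dose = rate × time = 0.5833 mSv/h × 2.667 h = 1.556 mSv.

1.56 mSv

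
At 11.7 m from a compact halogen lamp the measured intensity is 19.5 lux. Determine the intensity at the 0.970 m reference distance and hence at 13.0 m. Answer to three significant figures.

Applying the 1/r² law,
At 0.970 m: 19.5 × (11.7/0.970)² = 19.5 × 145.5 = 2837 lux
At 13.0 m: 2837 × (0.970/13.0)² = 2837 × 0.005567 = 15.79 lux.

2840 lux; 15.8 lux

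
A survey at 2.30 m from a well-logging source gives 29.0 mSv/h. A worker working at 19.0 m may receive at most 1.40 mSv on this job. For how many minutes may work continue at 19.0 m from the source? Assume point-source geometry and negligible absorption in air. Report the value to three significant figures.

By the inverse-square law, rate at 19.0 m:
(2.30/19.0)² = 0.01465, so 29.0 × 0.01465 = 0.4249 mSv/h.
Stay time = 1.40 mSv ÷ 0.4249 mSv/h = 3.295 h = 197.7 min.

198 min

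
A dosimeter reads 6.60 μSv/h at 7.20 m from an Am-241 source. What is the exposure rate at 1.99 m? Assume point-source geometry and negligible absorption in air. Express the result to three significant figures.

Intensity scales as (d₁/d₂)², so the rate at 1.99 m is
6.60 × (7.20/1.99)² = 6.60 × 13.09 = 86.39 μSv/h.

86.4 μSv/h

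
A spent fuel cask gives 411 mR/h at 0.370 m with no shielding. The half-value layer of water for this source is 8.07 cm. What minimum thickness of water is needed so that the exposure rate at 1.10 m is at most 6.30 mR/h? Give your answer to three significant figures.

23.3 cm

At 1.10 m, distance alone gives 411 × (0.370/1.10)² = 411 × 0.1131 = 46.48 mR/h.
Further attenuation needed: 46.48/6.30 = 7.378.
n = log₂(7.378) = 2.883 half-value layers.
Thickness = 2.883 × 8.07 cm = 23.27 cm.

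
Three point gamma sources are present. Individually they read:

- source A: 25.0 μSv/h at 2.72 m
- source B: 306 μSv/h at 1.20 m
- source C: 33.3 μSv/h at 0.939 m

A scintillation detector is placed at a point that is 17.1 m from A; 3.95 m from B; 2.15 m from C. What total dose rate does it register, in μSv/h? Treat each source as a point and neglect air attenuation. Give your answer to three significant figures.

35.2 μSv/h

Each source contributes Iᵢ·(dᵢ/rᵢ)²; contributions add.
A: 25.0 × (2.72/17.1)² = 0.6325 μSv/h
B: 306 × (1.20/3.95)² = 28.24 μSv/h
C: 33.3 × (0.939/2.15)² = 6.352 μSv/h
Total = 0.6325 + 28.24 + 6.352 = 35.22 μSv/h.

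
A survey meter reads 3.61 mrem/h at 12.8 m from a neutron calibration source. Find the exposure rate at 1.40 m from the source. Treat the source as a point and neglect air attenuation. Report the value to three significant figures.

302 mrem/h

Since intensity falls as 1/r², the rate at 1.40 m is
3.61 × (12.8/1.40)² = 3.61 × 83.59 = 301.8 mrem/h.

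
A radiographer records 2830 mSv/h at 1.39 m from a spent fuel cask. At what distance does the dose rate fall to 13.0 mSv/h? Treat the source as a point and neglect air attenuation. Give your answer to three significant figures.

Using I₁d₁² = I₂d₂², d₂ = d₁·√(I₁/I₂).
I₁/I₂ = 2830/13.0 = 217.7, so d₂ = 1.39 × √217.7 = 20.51 m.

20.5 m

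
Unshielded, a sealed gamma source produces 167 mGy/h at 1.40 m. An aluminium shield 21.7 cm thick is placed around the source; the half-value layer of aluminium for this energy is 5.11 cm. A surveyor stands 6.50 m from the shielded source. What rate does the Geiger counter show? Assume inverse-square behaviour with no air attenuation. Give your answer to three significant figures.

Distance alone: (1.40/6.50)² = 0.04639, so 167 × 0.04639 = 7.747 mGy/h.
Shield: 21.7/5.11 = 4.247 half-value layers → attenuation 2^(−4.247) = 0.05267.
Combined: 7.747 × 0.05267 = 0.4080 mGy/h.

0.408 mGy/h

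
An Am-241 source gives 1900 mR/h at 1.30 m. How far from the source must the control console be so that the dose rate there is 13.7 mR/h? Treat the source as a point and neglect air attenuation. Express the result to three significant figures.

Applying the 1/r² law, d₂ = d₁·√(I₁/I₂).
I₁/I₂ = 1900/13.7 = 138.7, so d₂ = 1.30 × √138.7 = 15.31 m.

15.3 m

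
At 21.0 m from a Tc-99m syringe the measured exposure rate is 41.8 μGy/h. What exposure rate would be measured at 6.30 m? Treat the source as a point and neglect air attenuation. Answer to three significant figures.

Intensity scales as (d₁/d₂)², so scaling from 21.0 m to 6.30 m:
41.8 × (21.0/6.30)² = 41.8 × 11.11 = 464.4 μGy/h.

464 μGy/h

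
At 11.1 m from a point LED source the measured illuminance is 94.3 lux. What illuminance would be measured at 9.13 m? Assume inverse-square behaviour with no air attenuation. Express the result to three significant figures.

Since intensity falls as 1/r², scaling from 11.1 m to 9.13 m:
(11.1/9.13)² = 1.478, so 94.3 × 1.478 = 139.4 lux.

139 lux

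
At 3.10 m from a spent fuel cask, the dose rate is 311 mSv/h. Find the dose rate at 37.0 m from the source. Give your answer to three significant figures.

2.18 mSv/h

By the inverse-square law, the rate at 37.0 m is
311 × (3.10/37.0)² = 311 × 0.007020 = 2.183 mSv/h.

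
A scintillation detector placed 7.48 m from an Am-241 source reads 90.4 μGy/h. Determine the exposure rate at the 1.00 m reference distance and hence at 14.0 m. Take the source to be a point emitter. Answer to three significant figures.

Using I₁d₁² = I₂d₂²,
At 1.00 m: (7.48/1.00)² = 55.95, so 90.4 × 55.95 = 5058 μGy/h
At 14.0 m: 5058 × (1.00/14.0)² = 5058 × 0.005102 = 25.81 μGy/h.

5060 μGy/h; 25.8 μGy/h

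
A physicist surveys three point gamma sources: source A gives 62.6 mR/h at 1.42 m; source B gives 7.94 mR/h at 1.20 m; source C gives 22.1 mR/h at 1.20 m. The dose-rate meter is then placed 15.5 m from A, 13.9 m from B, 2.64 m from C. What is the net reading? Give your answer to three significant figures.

By superposition, sum each source's inverse-square contribution:
A: 62.6 × (1.42/15.5)² = 0.5254 mR/h
B: 7.94 × (1.20/13.9)² = 0.05918 mR/h
C: 22.1 × (1.20/2.64)² = 4.566 mR/h
Total = 0.5254 + 0.05918 + 4.566 = 5.151 mR/h.

5.15 mR/h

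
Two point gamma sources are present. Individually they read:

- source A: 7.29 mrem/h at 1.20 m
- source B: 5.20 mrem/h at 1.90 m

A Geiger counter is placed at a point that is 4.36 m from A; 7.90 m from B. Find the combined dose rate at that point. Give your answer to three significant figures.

By superposition, sum each source's inverse-square contribution:
A: 7.29 × (1.20/4.36)² = 0.5522 mrem/h
B: 5.20 × (1.90/7.90)² = 0.3008 mrem/h
Total = 0.5522 + 0.3008 = 0.8530 mrem/h.

0.853 mrem/h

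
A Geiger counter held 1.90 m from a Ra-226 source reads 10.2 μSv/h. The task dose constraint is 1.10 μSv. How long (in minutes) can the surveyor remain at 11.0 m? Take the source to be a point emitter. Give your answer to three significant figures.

Applying the 1/r² law, rate at 11.0 m:
10.2 × (1.90/11.0)² = 10.2 × 0.02983 = 0.3043 μSv/h.
Stay time = 1.10 μSv ÷ 0.3043 μSv/h = 3.615 h = 216.9 min.

217 min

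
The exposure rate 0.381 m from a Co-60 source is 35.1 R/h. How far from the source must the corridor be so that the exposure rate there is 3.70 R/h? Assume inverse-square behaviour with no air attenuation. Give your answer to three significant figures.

1.17 m

Applying the 1/r² law, d₂ = d₁·√(I₁/I₂).
I₁/I₂ = 35.1/3.70 = 9.486, so d₂ = 0.381 × √9.486 = 1.173 m.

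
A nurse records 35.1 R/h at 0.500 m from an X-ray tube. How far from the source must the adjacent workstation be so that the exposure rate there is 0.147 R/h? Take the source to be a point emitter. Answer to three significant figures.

By the inverse-square law, d₂ = d₁·√(I₁/I₂).
I₁/I₂ = 35.1/0.147 = 238.8, so d₂ = 0.500 × √238.8 = 7.727 m.

7.73 m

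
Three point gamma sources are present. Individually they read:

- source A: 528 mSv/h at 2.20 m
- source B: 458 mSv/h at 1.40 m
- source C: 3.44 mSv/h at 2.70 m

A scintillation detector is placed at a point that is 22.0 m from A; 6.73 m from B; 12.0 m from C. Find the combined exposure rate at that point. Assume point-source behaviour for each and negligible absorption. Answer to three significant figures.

25.3 mSv/h

Each source contributes Iᵢ·(dᵢ/rᵢ)²; contributions add.
A: 528 × (2.20/22.0)² = 5.280 mSv/h
B: 458 × (1.40/6.73)² = 19.82 mSv/h
C: 3.44 × (2.70/12.0)² = 0.1741 mSv/h
Total = 5.280 + 19.82 + 0.1741 = 25.27 mSv/h.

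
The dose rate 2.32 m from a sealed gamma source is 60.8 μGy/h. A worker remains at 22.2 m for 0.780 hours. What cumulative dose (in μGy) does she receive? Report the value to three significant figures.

0.518 μGy

Using I₁d₁² = I₂d₂², rate at 22.2 m:
(2.32/22.2)² = 0.01092, so 60.8 × 0.01092 = 0.6639 μGy/h.
Dose = rate × time = 0.6639 μGy/h × 0.7800 h = 0.5178 μGy.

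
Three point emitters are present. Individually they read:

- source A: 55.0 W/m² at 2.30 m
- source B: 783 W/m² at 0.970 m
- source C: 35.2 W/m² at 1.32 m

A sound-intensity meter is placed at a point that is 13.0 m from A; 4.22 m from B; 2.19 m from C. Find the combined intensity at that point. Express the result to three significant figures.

55.9 W/m²

By superposition, sum each source's inverse-square contribution:
A: 55.0 × (2.30/13.0)² = 1.722 W/m²
B: 783 × (0.970/4.22)² = 41.37 W/m²
C: 35.2 × (1.32/2.19)² = 12.79 W/m²
Total = 1.722 + 41.37 + 12.79 = 55.88 W/m².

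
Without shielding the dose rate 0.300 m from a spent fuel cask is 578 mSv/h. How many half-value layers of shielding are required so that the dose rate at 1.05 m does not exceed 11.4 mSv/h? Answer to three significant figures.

2.05 half-value layers

At 1.05 m, distance alone gives 578 × (0.300/1.05)² = 578 × 0.08163 = 47.18 mSv/h.
Further attenuation needed: 47.18/11.4 = 4.139.
n = log₂(4.139) = 2.049 half-value layers.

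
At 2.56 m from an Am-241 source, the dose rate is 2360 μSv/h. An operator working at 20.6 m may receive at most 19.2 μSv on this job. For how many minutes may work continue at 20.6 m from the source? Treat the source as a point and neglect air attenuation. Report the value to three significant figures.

31.6 min

Since intensity falls as 1/r², rate at 20.6 m:
(2.56/20.6)² = 0.01544, so 2360 × 0.01544 = 36.44 μSv/h.
Stay time = 19.2 μSv ÷ 36.44 μSv/h = 0.5269 h = 31.61 min.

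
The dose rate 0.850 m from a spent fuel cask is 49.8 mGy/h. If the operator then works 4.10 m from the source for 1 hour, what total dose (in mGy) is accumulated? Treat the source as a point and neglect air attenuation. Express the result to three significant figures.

2.14 mGy

Applying the 1/r² law, rate at 4.10 m:
(0.850/4.10)² = 0.04298, so 49.8 × 0.04298 = 2.140 mGy/h.
Dose = rate × time = 2.140 mGy/h × 1.000 h = 2.140 mGy.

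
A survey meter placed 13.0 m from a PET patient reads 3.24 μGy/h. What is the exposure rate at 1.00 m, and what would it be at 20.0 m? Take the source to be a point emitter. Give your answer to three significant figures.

548 μGy/h; 1.37 μGy/h

Applying the 1/r² law,
At 1.00 m: 3.24 × (13.0/1.00)² = 3.24 × 169.0 = 547.6 μGy/h
At 20.0 m: (1.00/20.0)² = 0.002500, so 547.6 × 0.002500 = 1.369 μGy/h.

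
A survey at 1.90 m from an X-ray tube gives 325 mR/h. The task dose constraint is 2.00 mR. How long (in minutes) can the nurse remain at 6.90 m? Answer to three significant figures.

4.87 min

Applying the 1/r² law, rate at 6.90 m:
325 × (1.90/6.90)² = 325 × 0.07582 = 24.64 mR/h.
Stay time = 2.00 mR ÷ 24.64 mR/h = 0.08117 h = 4.870 min.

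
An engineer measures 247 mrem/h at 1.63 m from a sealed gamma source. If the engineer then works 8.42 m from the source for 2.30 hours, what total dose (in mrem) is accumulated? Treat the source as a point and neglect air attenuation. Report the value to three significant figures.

21.3 mrem

Since intensity falls as 1/r², rate at 8.42 m:
247 × (1.63/8.42)² = 247 × 0.03748 = 9.258 mrem/h.
Dose = rate × time = 9.258 mrem/h × 2.300 h = 21.29 mrem.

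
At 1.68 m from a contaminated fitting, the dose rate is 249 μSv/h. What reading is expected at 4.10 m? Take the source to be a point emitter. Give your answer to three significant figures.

41.8 μSv/h

Applying the 1/r² law, the rate at 4.10 m is
(1.68/4.10)² = 0.1679, so 249 × 0.1679 = 41.81 μSv/h.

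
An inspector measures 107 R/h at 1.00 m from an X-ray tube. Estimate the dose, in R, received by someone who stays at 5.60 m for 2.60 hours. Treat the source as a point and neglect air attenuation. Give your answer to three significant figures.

By the inverse-square law, rate at 5.60 m:
107 × (1.00/5.60)² = 107 × 0.03189 = 3.412 R/h.
Dose = rate × time = 3.412 R/h × 2.600 h = 8.871 R.

8.87 R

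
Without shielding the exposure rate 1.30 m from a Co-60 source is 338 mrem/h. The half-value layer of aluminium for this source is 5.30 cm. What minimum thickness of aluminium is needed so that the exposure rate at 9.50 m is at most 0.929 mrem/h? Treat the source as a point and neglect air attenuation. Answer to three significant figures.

At 9.50 m, distance alone gives 338 × (1.30/9.50)² = 338 × 0.01873 = 6.331 mrem/h.
Further attenuation needed: 6.331/0.929 = 6.815.
n = log₂(6.815) = 2.769 half-value layers.
Thickness = 2.769 × 5.30 cm = 14.68 cm.

14.7 cm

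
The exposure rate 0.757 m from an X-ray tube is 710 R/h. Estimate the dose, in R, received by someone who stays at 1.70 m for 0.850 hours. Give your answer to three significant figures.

120 R

Since intensity falls as 1/r², rate at 1.70 m:
710 × (0.757/1.70)² = 710 × 0.1983 = 140.8 R/h.
Dose = rate × time = 140.8 R/h × 0.8500 h = 119.7 R.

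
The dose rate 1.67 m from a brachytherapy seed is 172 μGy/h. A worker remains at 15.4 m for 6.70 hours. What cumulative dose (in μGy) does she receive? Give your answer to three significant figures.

Applying the 1/r² law, rate at 15.4 m:
(1.67/15.4)² = 0.01176, so 172 × 0.01176 = 2.023 μGy/h.
Dose = rate × time = 2.023 μGy/h × 6.700 h = 13.55 μGy.

13.6 μGy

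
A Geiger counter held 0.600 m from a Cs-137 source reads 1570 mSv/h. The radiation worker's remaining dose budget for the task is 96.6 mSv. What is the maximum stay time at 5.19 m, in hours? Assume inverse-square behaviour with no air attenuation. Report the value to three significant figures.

Applying the 1/r² law, rate at 5.19 m:
1570 × (0.600/5.19)² = 1570 × 0.01336 = 20.98 mSv/h.
Stay time = 96.6 mSv ÷ 20.98 mSv/h = 4.604 h.

4.60 h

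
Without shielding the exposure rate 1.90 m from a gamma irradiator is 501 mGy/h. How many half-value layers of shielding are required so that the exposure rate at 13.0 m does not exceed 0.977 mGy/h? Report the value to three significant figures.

3.45 half-value layers

At 13.0 m, distance alone gives 501 × (1.90/13.0)² = 501 × 0.02136 = 10.70 mGy/h.
Further attenuation needed: 10.70/0.977 = 10.95.
n = log₂(10.95) = 3.453 half-value layers.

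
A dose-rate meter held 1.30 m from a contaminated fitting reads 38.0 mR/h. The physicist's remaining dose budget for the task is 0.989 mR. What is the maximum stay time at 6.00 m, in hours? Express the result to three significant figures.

Applying the 1/r² law, rate at 6.00 m:
(1.30/6.00)² = 0.04694, so 38.0 × 0.04694 = 1.784 mR/h.
Stay time = 0.989 mR ÷ 1.784 mR/h = 0.5544 h.

0.554 h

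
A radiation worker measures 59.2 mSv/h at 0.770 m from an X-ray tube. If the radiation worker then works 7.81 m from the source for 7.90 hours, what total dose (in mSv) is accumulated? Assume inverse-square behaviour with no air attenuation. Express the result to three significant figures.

4.55 mSv

Using I₁d₁² = I₂d₂², rate at 7.81 m:
(0.770/7.81)² = 0.009720, so 59.2 × 0.009720 = 0.5754 mSv/h.
Dose = rate × time = 0.5754 mSv/h × 7.900 h = 4.546 mSv.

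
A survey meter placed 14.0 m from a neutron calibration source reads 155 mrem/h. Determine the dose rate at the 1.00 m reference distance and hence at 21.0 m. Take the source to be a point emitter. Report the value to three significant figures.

30400 mrem/h; 68.9 mrem/h

Intensity scales as (d₁/d₂)², so
At 1.00 m: 155 × (14.0/1.00)² = 155 × 196.0 = 30380 mrem/h
At 21.0 m: 30380 × (1.00/21.0)² = 30380 × 0.002268 = 68.90 mrem/h.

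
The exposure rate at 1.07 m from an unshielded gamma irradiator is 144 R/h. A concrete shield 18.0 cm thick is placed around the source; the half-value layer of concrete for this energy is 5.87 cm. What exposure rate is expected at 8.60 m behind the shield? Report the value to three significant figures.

0.266 R/h

Distance alone: 144 × (1.07/8.60)² = 144 × 0.01548 = 2.229 R/h.
Shield: 18.0/5.87 = 3.066 half-value layers → attenuation 2^(−3.066) = 0.1194.
Combined: 2.229 × 0.1194 = 0.2661 R/h.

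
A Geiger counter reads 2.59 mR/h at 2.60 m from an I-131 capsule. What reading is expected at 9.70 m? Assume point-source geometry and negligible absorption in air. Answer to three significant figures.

Since intensity falls as 1/r², the rate at 9.70 m is
(2.60/9.70)² = 0.07185, so 2.59 × 0.07185 = 0.1861 mR/h.

0.186 mR/h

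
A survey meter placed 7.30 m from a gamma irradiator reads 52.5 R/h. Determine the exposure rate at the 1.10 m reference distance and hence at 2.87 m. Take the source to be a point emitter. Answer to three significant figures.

2310 R/h; 340 R/h

Intensity scales as (d₁/d₂)², so
At 1.10 m: 52.5 × (7.30/1.10)² = 52.5 × 44.04 = 2312 R/h
At 2.87 m: 2312 × (1.10/2.87)² = 2312 × 0.1469 = 339.6 R/h.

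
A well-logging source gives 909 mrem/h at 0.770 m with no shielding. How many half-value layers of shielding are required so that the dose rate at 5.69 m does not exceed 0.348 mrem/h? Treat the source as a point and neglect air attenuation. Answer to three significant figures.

5.58 half-value layers

At 5.69 m, distance alone gives (0.770/5.69)² = 0.01831, so 909 × 0.01831 = 16.64 mrem/h.
Further attenuation needed: 16.64/0.348 = 47.82.
n = log₂(47.82) = 5.580 half-value layers.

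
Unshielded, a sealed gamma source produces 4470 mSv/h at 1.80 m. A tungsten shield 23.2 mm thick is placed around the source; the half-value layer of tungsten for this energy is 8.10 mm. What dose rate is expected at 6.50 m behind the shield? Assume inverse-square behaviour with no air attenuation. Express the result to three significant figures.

Distance alone: 4470 × (1.80/6.50)² = 4470 × 0.07669 = 342.8 mSv/h.
Shield: 23.2/8.10 = 2.864 half-value layers → attenuation 2^(−2.864) = 0.1374.
Combined: 342.8 × 0.1374 = 47.10 mSv/h.

47.1 mSv/h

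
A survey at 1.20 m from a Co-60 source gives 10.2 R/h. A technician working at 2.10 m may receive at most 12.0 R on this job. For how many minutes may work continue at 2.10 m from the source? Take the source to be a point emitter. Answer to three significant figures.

Applying the 1/r² law, rate at 2.10 m:
(1.20/2.10)² = 0.3265, so 10.2 × 0.3265 = 3.330 R/h.
Stay time = 12.0 R ÷ 3.330 R/h = 3.604 h = 216.2 min.

216 min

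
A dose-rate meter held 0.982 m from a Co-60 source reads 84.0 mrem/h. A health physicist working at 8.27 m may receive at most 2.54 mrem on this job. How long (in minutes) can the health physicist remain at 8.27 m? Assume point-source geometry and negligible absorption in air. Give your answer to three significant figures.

129 min

Using I₁d₁² = I₂d₂², rate at 8.27 m:
(0.982/8.27)² = 0.01410, so 84.0 × 0.01410 = 1.184 mrem/h.
Stay time = 2.54 mrem ÷ 1.184 mrem/h = 2.145 h = 128.7 min.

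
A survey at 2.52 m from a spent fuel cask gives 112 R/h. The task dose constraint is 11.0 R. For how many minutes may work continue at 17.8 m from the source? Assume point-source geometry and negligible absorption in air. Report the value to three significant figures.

By the inverse-square law, rate at 17.8 m:
112 × (2.52/17.8)² = 112 × 0.02004 = 2.244 R/h.
Stay time = 11.0 R ÷ 2.244 R/h = 4.902 h = 294.1 min.

294 min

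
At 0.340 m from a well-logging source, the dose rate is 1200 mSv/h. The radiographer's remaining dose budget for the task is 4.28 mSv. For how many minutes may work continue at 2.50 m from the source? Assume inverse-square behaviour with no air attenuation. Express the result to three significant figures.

Since intensity falls as 1/r², rate at 2.50 m:
1200 × (0.340/2.50)² = 1200 × 0.01850 = 22.20 mSv/h.
Stay time = 4.28 mSv ÷ 22.20 mSv/h = 0.1928 h = 11.57 min.

11.6 min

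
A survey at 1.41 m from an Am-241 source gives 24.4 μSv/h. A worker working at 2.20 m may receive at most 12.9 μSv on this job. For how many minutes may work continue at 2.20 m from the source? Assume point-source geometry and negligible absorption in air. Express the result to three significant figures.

Applying the 1/r² law, rate at 2.20 m:
24.4 × (1.41/2.20)² = 24.4 × 0.4108 = 10.02 μSv/h.
Stay time = 12.9 μSv ÷ 10.02 μSv/h = 1.287 h = 77.22 min.

77.2 min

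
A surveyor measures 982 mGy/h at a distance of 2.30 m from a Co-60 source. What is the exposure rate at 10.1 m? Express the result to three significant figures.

Using I₁d₁² = I₂d₂², the rate at 10.1 m is
(2.30/10.1)² = 0.05186, so 982 × 0.05186 = 50.93 mGy/h.

50.9 mGy/h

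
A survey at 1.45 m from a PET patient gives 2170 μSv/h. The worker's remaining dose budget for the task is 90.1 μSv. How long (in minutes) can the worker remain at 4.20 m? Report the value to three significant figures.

Using I₁d₁² = I₂d₂², rate at 4.20 m:
(1.45/4.20)² = 0.1192, so 2170 × 0.1192 = 258.7 μSv/h.
Stay time = 90.1 μSv ÷ 258.7 μSv/h = 0.3483 h = 20.90 min.

20.9 min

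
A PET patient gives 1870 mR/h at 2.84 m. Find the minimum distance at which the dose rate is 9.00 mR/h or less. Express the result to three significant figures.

40.9 m

Using I₁d₁² = I₂d₂², d₂ = d₁·√(I₁/I₂).
I₁/I₂ = 1870/9.00 = 207.8, so d₂ = 2.84 × √207.8 = 40.94 m.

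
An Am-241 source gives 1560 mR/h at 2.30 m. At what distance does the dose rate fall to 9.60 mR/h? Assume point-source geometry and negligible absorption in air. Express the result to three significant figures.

29.3 m

Applying the 1/r² law, d₂ = d₁·√(I₁/I₂).
I₁/I₂ = 1560/9.60 = 162.5, so d₂ = 2.30 × √162.5 = 29.32 m.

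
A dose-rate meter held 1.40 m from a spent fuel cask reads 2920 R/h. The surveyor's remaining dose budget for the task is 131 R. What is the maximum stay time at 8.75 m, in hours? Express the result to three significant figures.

1.75 h

Using I₁d₁² = I₂d₂², rate at 8.75 m:
(1.40/8.75)² = 0.02560, so 2920 × 0.02560 = 74.75 R/h.
Stay time = 131 R ÷ 74.75 R/h = 1.753 h.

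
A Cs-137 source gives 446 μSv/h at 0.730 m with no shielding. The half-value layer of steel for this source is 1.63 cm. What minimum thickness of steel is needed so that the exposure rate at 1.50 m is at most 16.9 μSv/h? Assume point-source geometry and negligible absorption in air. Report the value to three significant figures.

At 1.50 m, distance alone gives (0.730/1.50)² = 0.2368, so 446 × 0.2368 = 105.6 μSv/h.
Further attenuation needed: 105.6/16.9 = 6.249.
n = log₂(6.249) = 2.644 half-value layers.
Thickness = 2.644 × 1.63 cm = 4.310 cm.

4.31 cm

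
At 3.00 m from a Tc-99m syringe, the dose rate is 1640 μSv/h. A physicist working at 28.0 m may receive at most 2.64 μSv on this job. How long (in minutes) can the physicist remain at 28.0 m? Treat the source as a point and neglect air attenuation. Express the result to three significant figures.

8.41 min

Since intensity falls as 1/r², rate at 28.0 m:
(3.00/28.0)² = 0.01148, so 1640 × 0.01148 = 18.83 μSv/h.
Stay time = 2.64 μSv ÷ 18.83 μSv/h = 0.1402 h = 8.412 min.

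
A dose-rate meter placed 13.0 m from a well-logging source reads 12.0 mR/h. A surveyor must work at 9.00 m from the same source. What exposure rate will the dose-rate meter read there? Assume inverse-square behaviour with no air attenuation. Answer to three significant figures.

Applying the 1/r² law, scaling from 13.0 m to 9.00 m:
12.0 × (13.0/9.00)² = 12.0 × 2.086 = 25.03 mR/h.

25.0 mR/h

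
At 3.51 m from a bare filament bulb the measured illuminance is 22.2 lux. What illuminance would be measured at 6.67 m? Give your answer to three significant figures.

Intensity scales as (d₁/d₂)², so scaling from 3.51 m to 6.67 m:
(3.51/6.67)² = 0.2769, so 22.2 × 0.2769 = 6.147 lux.

6.15 lux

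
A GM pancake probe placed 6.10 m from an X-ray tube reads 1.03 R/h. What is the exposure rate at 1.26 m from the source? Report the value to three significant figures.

24.1 R/h

By the inverse-square law, scaling from 6.10 m to 1.26 m:
1.03 × (6.10/1.26)² = 1.03 × 23.44 = 24.14 R/h.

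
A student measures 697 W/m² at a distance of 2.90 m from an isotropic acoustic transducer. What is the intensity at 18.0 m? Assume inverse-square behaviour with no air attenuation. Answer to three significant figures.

Applying the 1/r² law, the rate at 18.0 m is
697 × (2.90/18.0)² = 697 × 0.02596 = 18.09 W/m².

18.1 W/m²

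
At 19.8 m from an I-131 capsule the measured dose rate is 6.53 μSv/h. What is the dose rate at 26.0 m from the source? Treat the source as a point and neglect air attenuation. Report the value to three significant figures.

3.79 μSv/h

Applying the 1/r² law, scaling from 19.8 m to 26.0 m:
6.53 × (19.8/26.0)² = 6.53 × 0.5799 = 3.787 μSv/h.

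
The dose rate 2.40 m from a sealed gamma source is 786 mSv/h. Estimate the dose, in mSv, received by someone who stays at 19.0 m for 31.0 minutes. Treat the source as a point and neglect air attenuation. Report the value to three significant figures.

Applying the 1/r² law, rate at 19.0 m:
(2.40/19.0)² = 0.01596, so 786 × 0.01596 = 12.54 mSv/h.
Dose = rate × time = 12.54 mSv/h × 0.5167 h = 6.479 mSv.

6.48 mSv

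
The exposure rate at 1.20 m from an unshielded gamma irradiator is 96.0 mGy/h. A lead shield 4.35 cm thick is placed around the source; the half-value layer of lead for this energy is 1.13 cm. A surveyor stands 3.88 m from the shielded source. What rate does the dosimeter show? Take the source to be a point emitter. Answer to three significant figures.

0.637 mGy/h

Distance alone: (1.20/3.88)² = 0.09565, so 96.0 × 0.09565 = 9.182 mGy/h.
Shield: 4.35/1.13 = 3.850 half-value layers → attenuation 2^(−3.850) = 0.06935.
Combined: 9.182 × 0.06935 = 0.6368 mGy/h.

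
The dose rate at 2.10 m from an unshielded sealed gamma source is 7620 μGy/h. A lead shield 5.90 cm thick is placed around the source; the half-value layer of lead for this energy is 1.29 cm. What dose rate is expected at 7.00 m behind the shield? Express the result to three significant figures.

28.8 μGy/h

Distance alone: 7620 × (2.10/7.00)² = 7620 × 0.09000 = 685.8 μGy/h.
Shield: 5.90/1.29 = 4.574 half-value layers → attenuation 2^(−4.574) = 0.04198.
Combined: 685.8 × 0.04198 = 28.79 μGy/h.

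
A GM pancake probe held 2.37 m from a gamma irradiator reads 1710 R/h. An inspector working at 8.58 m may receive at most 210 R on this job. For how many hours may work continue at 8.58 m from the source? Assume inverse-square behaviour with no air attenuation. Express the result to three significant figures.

Intensity scales as (d₁/d₂)², so rate at 8.58 m:
(2.37/8.58)² = 0.07630, so 1710 × 0.07630 = 130.5 R/h.
Stay time = 210 R ÷ 130.5 R/h = 1.609 h.

1.61 h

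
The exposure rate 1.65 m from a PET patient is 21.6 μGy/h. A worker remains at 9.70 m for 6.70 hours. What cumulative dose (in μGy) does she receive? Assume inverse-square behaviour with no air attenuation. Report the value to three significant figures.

Intensity scales as (d₁/d₂)², so rate at 9.70 m:
(1.65/9.70)² = 0.02894, so 21.6 × 0.02894 = 0.6251 μGy/h.
Dose = rate × time = 0.6251 μGy/h × 6.700 h = 4.188 μGy.

4.19 μGy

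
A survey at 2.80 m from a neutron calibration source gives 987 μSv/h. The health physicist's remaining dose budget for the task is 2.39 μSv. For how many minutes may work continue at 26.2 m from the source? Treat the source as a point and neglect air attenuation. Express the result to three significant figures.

12.7 min

Intensity scales as (d₁/d₂)², so rate at 26.2 m:
(2.80/26.2)² = 0.01142, so 987 × 0.01142 = 11.27 μSv/h.
Stay time = 2.39 μSv ÷ 11.27 μSv/h = 0.2121 h = 12.73 min.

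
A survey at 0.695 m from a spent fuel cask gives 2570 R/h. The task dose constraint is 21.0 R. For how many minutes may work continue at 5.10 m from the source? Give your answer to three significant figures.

26.4 min

By the inverse-square law, rate at 5.10 m:
2570 × (0.695/5.10)² = 2570 × 0.01857 = 47.72 R/h.
Stay time = 21.0 R ÷ 47.72 R/h = 0.4401 h = 26.41 min.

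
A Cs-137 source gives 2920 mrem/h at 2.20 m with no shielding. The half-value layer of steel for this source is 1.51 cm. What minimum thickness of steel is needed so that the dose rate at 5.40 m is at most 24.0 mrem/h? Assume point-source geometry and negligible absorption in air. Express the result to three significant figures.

At 5.40 m, distance alone gives 2920 × (2.20/5.40)² = 2920 × 0.1660 = 484.7 mrem/h.
Further attenuation needed: 484.7/24.0 = 20.20.
n = log₂(20.20) = 4.336 half-value layers.
Thickness = 4.336 × 1.51 cm = 6.547 cm.

6.55 cm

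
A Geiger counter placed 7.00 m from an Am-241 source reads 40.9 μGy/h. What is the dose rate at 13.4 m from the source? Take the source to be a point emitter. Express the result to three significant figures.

11.2 μGy/h

Applying the 1/r² law, scaling from 7.00 m to 13.4 m:
40.9 × (7.00/13.4)² = 40.9 × 0.2729 = 11.16 μGy/h.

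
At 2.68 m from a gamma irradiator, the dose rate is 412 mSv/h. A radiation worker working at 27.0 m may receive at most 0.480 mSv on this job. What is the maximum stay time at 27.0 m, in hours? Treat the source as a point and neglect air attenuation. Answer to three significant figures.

By the inverse-square law, rate at 27.0 m:
412 × (2.68/27.0)² = 412 × 0.009852 = 4.059 mSv/h.
Stay time = 0.480 mSv ÷ 4.059 mSv/h = 0.1183 h.

0.118 h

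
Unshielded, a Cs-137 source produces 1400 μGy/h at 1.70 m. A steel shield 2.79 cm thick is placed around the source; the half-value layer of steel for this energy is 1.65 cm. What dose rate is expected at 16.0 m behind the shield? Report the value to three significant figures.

Distance alone: (1.70/16.0)² = 0.01129, so 1400 × 0.01129 = 15.81 μGy/h.
Shield: 2.79/1.65 = 1.691 half-value layers → attenuation 2^(−1.691) = 0.3097.
Combined: 15.81 × 0.3097 = 4.896 μGy/h.

4.90 μGy/h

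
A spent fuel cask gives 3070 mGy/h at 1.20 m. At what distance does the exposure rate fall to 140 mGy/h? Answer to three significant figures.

Applying the 1/r² law, d₂ = d₁·√(I₁/I₂).
I₁/I₂ = 3070/140 = 21.93, so d₂ = 1.20 × √21.93 = 5.620 m.

5.62 m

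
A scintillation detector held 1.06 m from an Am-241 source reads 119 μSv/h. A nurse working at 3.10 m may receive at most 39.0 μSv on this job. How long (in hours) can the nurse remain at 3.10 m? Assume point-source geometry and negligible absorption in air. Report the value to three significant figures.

2.80 h

Applying the 1/r² law, rate at 3.10 m:
119 × (1.06/3.10)² = 119 × 0.1169 = 13.91 μSv/h.
Stay time = 39.0 μSv ÷ 13.91 μSv/h = 2.804 h.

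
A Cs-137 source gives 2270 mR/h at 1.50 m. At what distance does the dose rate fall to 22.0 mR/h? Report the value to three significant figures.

Since intensity falls as 1/r², d₂ = d₁·√(I₁/I₂).
I₁/I₂ = 2270/22.0 = 103.2, so d₂ = 1.50 × √103.2 = 15.24 m.

15.2 m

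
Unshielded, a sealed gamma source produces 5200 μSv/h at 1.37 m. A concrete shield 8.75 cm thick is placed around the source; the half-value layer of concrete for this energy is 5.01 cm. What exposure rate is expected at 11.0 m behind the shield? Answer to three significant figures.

24.0 μSv/h

Distance alone: 5200 × (1.37/11.0)² = 5200 × 0.01551 = 80.65 μSv/h.
Shield: 8.75/5.01 = 1.747 half-value layers → attenuation 2^(−1.747) = 0.2979.
Combined: 80.65 × 0.2979 = 24.03 μSv/h.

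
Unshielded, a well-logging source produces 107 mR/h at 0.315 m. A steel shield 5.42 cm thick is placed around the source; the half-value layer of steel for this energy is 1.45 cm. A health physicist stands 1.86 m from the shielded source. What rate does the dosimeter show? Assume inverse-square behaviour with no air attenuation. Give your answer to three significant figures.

0.230 mR/h

Distance alone: 107 × (0.315/1.86)² = 107 × 0.02868 = 3.069 mR/h.
Shield: 5.42/1.45 = 3.738 half-value layers → attenuation 2^(−3.738) = 0.07495.
Combined: 3.069 × 0.07495 = 0.2300 mR/h.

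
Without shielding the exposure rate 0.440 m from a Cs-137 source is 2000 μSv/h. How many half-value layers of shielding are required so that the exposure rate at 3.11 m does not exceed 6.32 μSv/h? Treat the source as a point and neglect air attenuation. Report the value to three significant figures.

2.66 half-value layers

At 3.11 m, distance alone gives 2000 × (0.440/3.11)² = 2000 × 0.02002 = 40.04 μSv/h.
Further attenuation needed: 40.04/6.32 = 6.335.
n = log₂(6.335) = 2.663 half-value layers.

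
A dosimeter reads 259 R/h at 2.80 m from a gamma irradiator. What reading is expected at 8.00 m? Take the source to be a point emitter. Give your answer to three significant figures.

By the inverse-square law, the rate at 8.00 m is
259 × (2.80/8.00)² = 259 × 0.1225 = 31.73 R/h.

31.7 R/h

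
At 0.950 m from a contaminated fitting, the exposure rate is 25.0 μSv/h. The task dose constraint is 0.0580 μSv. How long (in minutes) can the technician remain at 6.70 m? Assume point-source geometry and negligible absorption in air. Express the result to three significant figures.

6.92 min

Using I₁d₁² = I₂d₂², rate at 6.70 m:
(0.950/6.70)² = 0.02010, so 25.0 × 0.02010 = 0.5025 μSv/h.
Stay time = 0.0580 μSv ÷ 0.5025 μSv/h = 0.1154 h = 6.924 min.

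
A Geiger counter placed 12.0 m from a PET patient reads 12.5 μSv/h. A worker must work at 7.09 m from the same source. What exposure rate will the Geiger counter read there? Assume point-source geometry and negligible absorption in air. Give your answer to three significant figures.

Intensity scales as (d₁/d₂)², so scaling from 12.0 m to 7.09 m:
12.5 × (12.0/7.09)² = 12.5 × 2.865 = 35.81 μSv/h.

35.8 μSv/h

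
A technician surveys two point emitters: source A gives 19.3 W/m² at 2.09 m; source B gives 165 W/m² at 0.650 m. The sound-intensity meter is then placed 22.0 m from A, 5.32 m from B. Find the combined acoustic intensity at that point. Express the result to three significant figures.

By superposition, sum each source's inverse-square contribution:
A: 19.3 × (2.09/22.0)² = 0.1742 W/m²
B: 165 × (0.650/5.32)² = 2.463 W/m²
Total = 0.1742 + 2.463 = 2.637 W/m².

2.64 W/m²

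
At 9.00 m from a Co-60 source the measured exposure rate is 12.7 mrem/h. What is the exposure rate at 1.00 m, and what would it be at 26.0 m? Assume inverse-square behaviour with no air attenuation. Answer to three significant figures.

1030 mrem/h; 1.52 mrem/h

By the inverse-square law,
At 1.00 m: (9.00/1.00)² = 81.00, so 12.7 × 81.00 = 1029 mrem/h
At 26.0 m: (1.00/26.0)² = 0.001479, so 1029 × 0.001479 = 1.522 mrem/h.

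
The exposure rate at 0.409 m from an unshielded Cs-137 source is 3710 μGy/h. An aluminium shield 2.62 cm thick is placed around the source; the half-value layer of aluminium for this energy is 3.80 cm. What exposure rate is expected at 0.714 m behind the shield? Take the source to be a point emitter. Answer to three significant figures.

Distance alone: (0.409/0.714)² = 0.3281, so 3710 × 0.3281 = 1217 μGy/h.
Shield: 2.62/3.80 = 0.6895 half-value layers → attenuation 2^(−0.6895) = 0.6201.
Combined: 1217 × 0.6201 = 754.7 μGy/h.

755 μGy/h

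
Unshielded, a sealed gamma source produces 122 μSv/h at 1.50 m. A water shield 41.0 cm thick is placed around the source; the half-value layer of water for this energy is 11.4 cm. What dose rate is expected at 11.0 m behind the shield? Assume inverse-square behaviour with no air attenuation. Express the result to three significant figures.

0.188 μSv/h

Distance alone: 122 × (1.50/11.0)² = 122 × 0.01860 = 2.269 μSv/h.
Shield: 41.0/11.4 = 3.596 half-value layers → attenuation 2^(−3.596) = 0.08270.
Combined: 2.269 × 0.08270 = 0.1876 μSv/h.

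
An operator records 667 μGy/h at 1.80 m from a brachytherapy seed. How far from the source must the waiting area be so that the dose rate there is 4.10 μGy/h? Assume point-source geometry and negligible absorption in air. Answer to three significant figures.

By the inverse-square law, d₂ = d₁·√(I₁/I₂).
I₁/I₂ = 667/4.10 = 162.7, so d₂ = 1.80 × √162.7 = 22.96 m.

23.0 m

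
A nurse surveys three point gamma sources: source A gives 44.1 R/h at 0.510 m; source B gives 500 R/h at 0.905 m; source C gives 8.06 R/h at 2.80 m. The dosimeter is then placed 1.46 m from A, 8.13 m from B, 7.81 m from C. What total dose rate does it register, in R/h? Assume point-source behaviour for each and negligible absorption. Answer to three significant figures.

12.6 R/h

By superposition, sum each source's inverse-square contribution:
A: 44.1 × (0.510/1.46)² = 5.381 R/h
B: 500 × (0.905/8.13)² = 6.196 R/h
C: 8.06 × (2.80/7.81)² = 1.036 R/h
Total = 5.381 + 6.196 + 1.036 = 12.61 R/h.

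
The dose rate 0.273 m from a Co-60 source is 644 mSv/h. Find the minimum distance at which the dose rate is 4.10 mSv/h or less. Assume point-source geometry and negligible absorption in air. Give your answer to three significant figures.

Using I₁d₁² = I₂d₂², d₂ = d₁·√(I₁/I₂).
I₁/I₂ = 644/4.10 = 157.1, so d₂ = 0.273 × √157.1 = 3.422 m.

3.42 m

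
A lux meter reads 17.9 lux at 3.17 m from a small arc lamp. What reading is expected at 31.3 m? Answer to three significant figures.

0.184 lux

Using I₁d₁² = I₂d₂², the rate at 31.3 m is
(3.17/31.3)² = 0.01026, so 17.9 × 0.01026 = 0.1837 lux.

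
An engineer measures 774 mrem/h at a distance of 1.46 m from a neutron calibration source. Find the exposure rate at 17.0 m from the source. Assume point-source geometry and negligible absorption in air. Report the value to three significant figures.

5.71 mrem/h

Since intensity falls as 1/r², the rate at 17.0 m is
(1.46/17.0)² = 0.007376, so 774 × 0.007376 = 5.709 mrem/h.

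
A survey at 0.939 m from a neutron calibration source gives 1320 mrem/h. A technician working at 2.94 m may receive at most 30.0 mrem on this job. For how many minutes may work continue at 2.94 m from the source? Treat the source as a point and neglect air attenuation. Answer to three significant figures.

13.4 min

Using I₁d₁² = I₂d₂², rate at 2.94 m:
1320 × (0.939/2.94)² = 1320 × 0.1020 = 134.6 mrem/h.
Stay time = 30.0 mrem ÷ 134.6 mrem/h = 0.2229 h = 13.37 min.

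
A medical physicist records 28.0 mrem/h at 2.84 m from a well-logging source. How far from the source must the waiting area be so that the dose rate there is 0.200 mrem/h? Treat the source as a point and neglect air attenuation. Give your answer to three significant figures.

Since intensity falls as 1/r², d₂ = d₁·√(I₁/I₂).
I₁/I₂ = 28.0/0.200 = 140.0, so d₂ = 2.84 × √140.0 = 33.60 m.

33.6 m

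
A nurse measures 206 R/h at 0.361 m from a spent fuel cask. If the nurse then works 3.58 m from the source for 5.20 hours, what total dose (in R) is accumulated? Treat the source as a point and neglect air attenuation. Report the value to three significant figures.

10.9 R

Intensity scales as (d₁/d₂)², so rate at 3.58 m:
206 × (0.361/3.58)² = 206 × 0.01017 = 2.095 R/h.
Dose = rate × time = 2.095 R/h × 5.200 h = 10.89 R.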